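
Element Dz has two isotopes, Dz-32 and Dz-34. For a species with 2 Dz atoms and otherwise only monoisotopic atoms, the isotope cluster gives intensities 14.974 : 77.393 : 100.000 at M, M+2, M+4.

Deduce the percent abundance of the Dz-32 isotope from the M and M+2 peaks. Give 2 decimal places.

If p is the fraction of Dz that is Dz-32, then I(M+2)/I(M) = [C(2,1)·p^1·(1−p)] / p^2 = 2·(1−p)/p = 77.393/14.974 = 5.1685
(1−p)/p = 5.1685/2 = 2.5842  ⇒  p = 1/(1 + 2.5842) = 0.2790
Dz-32: 27.90%, Dz-34: 72.10%.

27.90%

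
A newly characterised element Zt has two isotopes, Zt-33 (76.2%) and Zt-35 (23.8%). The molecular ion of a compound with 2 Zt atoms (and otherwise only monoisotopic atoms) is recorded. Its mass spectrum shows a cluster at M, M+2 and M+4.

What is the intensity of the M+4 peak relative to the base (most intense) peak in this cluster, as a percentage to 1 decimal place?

9.8%

Term probabilities: M 0.5806, M+2 0.3627, M+4 0.0566. Base peak = M.
P(M) = C(2,0) × 0.762^2 × 0.238^0 = 1 × 0.580644 × 1.0000 = 0.580644 (base)
P(M+4) = C(2,2) × 0.762^0 × 0.238^2 = 1 × 1.0000 × 0.056644 = 0.056644
Relative intensity = 0.056644 / 0.580644 × 100 = 9.8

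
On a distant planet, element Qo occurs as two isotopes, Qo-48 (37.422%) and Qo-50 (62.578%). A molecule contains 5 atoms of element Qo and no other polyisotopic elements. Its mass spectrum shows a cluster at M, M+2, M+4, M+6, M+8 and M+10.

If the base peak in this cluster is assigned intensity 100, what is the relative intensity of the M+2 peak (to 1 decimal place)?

(0.37422 + 0.62578)^5 gives M 0.0073, M+2 0.0614, M+4 0.2052, M+6 0.3432, M+8 0.2869, M+10 0.0960; the largest is M+6.
P(M+6) = C(5,3) × 0.37422^2 × 0.62578^3 = 10 × 0.14004061 × 0.24505583 = 0.343178 (base)
P(M+2) = C(5,1) × 0.37422^4 × 0.62578^1 = 5 × 0.01961137 × 0.62578 = 0.061362
Relative intensity = 0.061362 / 0.343178 × 100 = 17.9

17.9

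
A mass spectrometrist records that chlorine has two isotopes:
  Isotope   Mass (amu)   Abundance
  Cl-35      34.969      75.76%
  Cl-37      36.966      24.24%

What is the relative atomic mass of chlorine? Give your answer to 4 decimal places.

35.4531 amu

Weight each isotope mass by its fractional abundance: 0.7576 × 34.969 + 0.2424 × 36.966
= 26.49251 + 8.96056 = 35.45307 amu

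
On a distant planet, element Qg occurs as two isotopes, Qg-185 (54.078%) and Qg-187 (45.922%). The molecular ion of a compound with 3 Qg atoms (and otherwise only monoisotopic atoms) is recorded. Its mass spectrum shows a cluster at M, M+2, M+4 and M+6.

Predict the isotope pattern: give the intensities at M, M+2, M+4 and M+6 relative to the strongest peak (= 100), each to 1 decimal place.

Each Qg atom is independently Qg-185 (p = 0.54078) or Qg-187 (q = 0.45922); the cluster is the binomial expansion (p + q)^3.
P(M) = 0.54078^3 = 0.158147
P(M+2) = 3 × 0.54078^2 × 0.45922^1 = 0.402887
P(M+4) = 3 × 0.54078^1 × 0.45922^2 = 0.342124
P(M+6) = 0.45922^3 = 0.096842
The M+2 peak is largest (0.402887); scaling to 100 gives 39.3 : 100.0 : 84.9 : 24.0.

39.3 : 100.0 : 84.9 : 24.0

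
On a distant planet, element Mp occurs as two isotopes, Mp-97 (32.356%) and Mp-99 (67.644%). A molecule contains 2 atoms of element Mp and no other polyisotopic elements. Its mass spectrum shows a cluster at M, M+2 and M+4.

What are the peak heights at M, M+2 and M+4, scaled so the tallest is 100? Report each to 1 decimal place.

22.9 : 95.7 : 100.0

Expanding (0.32356 + 0.67644)^2:
P(M) = 0.32356^2 = 0.104691
P(M+2) = 2 × 0.32356^1 × 0.67644^1 = 0.437738
P(M+4) = 0.67644^2 = 0.457571
The M+4 peak is largest (0.457571); scaling to 100 gives 22.9 : 95.7 : 100.0.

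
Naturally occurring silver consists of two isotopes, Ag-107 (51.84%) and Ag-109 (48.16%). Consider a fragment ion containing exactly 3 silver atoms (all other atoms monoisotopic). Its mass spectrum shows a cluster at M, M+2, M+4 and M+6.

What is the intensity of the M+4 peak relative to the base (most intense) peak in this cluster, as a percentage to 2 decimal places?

92.90%

Term probabilities: M 0.1393, M+2 0.3883, M+4 0.3607, M+6 0.1117. Base peak = M+2.
P(M+2) = C(3,1) × 0.5184^2 × 0.4816^1 = 3 × 0.26873856 × 0.4816 = 0.388273 (base)
P(M+4) = C(3,2) × 0.5184^1 × 0.4816^2 = 3 × 0.5184 × 0.23193856 = 0.360711
Relative intensity = 0.360711 / 0.388273 × 100 = 92.90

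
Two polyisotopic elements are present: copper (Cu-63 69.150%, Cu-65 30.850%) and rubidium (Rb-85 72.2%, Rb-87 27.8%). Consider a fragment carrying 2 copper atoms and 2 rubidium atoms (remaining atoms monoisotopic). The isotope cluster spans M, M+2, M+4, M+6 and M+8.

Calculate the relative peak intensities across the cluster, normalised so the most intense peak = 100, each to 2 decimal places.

60.16 : 100.00 : 62.23 : 17.18 : 1.78

Copper pattern (n=2): 0.47817225 : 0.4266555 : 0.09517225
Rubidium pattern (n=2): 0.521284 : 0.401432 : 0.077284
Convolve the two distributions (both contribute in 2-u steps):
  M: 0.47817225×0.521284 = 0.249264
  M+2: 0.47817225×0.401432 + 0.4266555×0.521284 = 0.414362
  M+4: 0.47817225×0.077284 + 0.4266555×0.401432 + 0.09517225×0.521284 = 0.257840
  M+6: 0.4266555×0.077284 + 0.09517225×0.401432 = 0.071179
  M+8: 0.09517225×0.077284 = 0.007355
Scale to base peak (0.414362) = 100: 60.16 : 100.00 : 62.23 : 17.18 : 1.78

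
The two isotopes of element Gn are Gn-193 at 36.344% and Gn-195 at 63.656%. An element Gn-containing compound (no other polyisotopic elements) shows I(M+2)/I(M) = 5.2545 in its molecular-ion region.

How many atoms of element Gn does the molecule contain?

3

With n Gn atoms, P(M+2)/P(M) = C(n,1)·p^(n−1)q / p^n = n·q/p = n · 0.63656/0.36344.
n = 5.2545 × 0.36344/0.63656 = 3.00 ≈ 3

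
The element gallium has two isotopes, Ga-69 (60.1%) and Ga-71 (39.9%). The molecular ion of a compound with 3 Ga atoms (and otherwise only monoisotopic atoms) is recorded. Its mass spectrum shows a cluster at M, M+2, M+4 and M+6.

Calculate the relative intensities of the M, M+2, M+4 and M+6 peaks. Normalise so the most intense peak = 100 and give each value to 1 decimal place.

The 3 Ga atoms are independent, so intensities follow the terms of (0.601 + 0.399)^3.
P(M) = 0.601^3 = 0.217082
P(M+2) = 3 × 0.601^2 × 0.399^1 = 0.432358
P(M+4) = 3 × 0.601^1 × 0.399^2 = 0.287039
P(M+6) = 0.399^3 = 0.063521
The M+2 peak is largest (0.432358); scaling to 100 gives 50.2 : 100.0 : 66.4 : 14.7.

50.2 : 100.0 : 66.4 : 14.7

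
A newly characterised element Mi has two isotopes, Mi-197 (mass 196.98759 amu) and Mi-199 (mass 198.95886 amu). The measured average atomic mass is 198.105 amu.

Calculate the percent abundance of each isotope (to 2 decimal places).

Let x be the fractional abundance of Mi-197; then Mi-199 has abundance 1 − x.
196.98759·x + 198.95886·(1 − x) = 198.105
(196.98759 − 198.95886)·x = 198.105 − 198.95886
x = -0.85386 / -1.97127 = 0.43315 → 43.32% Mi-197, 56.68% Mi-199.

Mi-197: 43.32%, Mi-199: 56.68%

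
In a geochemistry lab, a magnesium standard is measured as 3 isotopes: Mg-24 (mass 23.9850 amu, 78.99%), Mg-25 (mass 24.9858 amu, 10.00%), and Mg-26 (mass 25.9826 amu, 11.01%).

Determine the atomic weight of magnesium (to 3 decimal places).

Average mass = Σ (abundance × isotope mass) = 0.7899 × 23.9850 + 0.1000 × 24.9858 + 0.1101 × 25.9826
= 18.94575 + 2.49858 + 2.86068 = 24.30501 amu

24.305 amu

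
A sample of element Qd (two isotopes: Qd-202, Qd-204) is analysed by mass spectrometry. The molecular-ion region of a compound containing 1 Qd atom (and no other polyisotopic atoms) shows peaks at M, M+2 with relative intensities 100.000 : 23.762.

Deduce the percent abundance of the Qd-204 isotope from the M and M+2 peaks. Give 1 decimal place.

Let p = fractional abundance of Qd-202. I(M+2)/I(M) = [C(1,1)·p^0·(1−p)] / p^1 = 1·(1−p)/p = 23.762/100.000 = 0.2376
(1−p)/p = 0.2376/1 = 0.2376  ⇒  p = 1/(1 + 0.2376) = 0.8080
Qd-202: 80.8%, Qd-204: 19.2%.

19.2%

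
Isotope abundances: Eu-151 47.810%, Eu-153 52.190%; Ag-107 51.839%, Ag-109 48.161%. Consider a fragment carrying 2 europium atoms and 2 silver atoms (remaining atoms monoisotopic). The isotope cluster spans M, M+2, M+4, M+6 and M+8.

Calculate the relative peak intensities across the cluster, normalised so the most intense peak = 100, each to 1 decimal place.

16.4 : 66.1 : 100.0 : 67.1 : 16.8

Europium pattern (n=2): 0.22857961 : 0.49904078 : 0.27237961
Silver pattern (n=2): 0.26872819 : 0.49932362 : 0.23194819
Convolve the two distributions (both contribute in 2-u steps):
  M: 0.22857961×0.26872819 = 0.061426
  M+2: 0.22857961×0.49932362 + 0.49904078×0.26872819 = 0.248242
  M+4: 0.22857961×0.23194819 + 0.49904078×0.49932362 + 0.27237961×0.26872819 = 0.375398
  M+6: 0.49904078×0.23194819 + 0.27237961×0.49932362 = 0.251757
  M+8: 0.27237961×0.23194819 = 0.063178
Scale to base peak (0.375398) = 100: 16.4 : 66.1 : 100.0 : 67.1 : 16.8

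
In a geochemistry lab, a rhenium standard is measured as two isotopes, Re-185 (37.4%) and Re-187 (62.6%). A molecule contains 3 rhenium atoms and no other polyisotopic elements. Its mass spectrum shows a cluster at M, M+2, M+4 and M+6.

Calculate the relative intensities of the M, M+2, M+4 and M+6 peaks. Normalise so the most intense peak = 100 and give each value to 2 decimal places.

Expanding (0.374 + 0.626)^3:
P(M) = 0.374^3 = 0.052314
P(M+2) = 3 × 0.374^2 × 0.626^1 = 0.262687
P(M+4) = 3 × 0.374^1 × 0.626^2 = 0.439685
P(M+6) = 0.626^3 = 0.245314
The M+4 peak is largest (0.439685); scaling to 100 gives 11.90 : 59.74 : 100.00 : 55.79.

11.90 : 59.74 : 100.00 : 55.79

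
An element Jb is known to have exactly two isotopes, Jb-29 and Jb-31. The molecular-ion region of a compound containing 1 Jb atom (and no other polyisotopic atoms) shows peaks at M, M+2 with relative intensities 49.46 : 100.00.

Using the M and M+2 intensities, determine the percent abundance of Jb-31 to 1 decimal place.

66.9%

Write p for the Jb-29 fraction. I(M+2)/I(M) = [C(1,1)·p^0·(1−p)] / p^1 = 1·(1−p)/p = 100.00/49.46 = 2.0218
(1−p)/p = 2.0218/1 = 2.0218  ⇒  p = 1/(1 + 2.0218) = 0.3309
Jb-29: 33.1%, Jb-31: 66.9%.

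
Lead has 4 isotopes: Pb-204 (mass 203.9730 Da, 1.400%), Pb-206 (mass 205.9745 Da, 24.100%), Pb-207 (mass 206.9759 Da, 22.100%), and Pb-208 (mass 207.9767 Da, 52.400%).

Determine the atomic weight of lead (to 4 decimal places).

207.2169 Da

Ar = Σ fᵢ·mᵢ = 0.01400 × 203.9730 + 0.24100 × 205.9745 + 0.22100 × 206.9759 + 0.52400 × 207.9767
= 2.85562 + 49.63985 + 45.74167 + 108.97979 = 207.21693 Da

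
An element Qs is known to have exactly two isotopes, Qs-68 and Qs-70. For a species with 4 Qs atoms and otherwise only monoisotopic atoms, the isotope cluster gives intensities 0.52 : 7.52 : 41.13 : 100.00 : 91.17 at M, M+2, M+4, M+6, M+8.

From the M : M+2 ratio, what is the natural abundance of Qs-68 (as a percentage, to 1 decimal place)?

Write p for the Qs-68 fraction. I(M+2)/I(M) = [C(4,1)·p^3·(1−p)] / p^4 = 4·(1−p)/p = 7.52/0.52 = 14.4615
(1−p)/p = 14.4615/4 = 3.6154  ⇒  p = 1/(1 + 3.6154) = 0.2167
Qs-68: 21.7%, Qs-70: 78.3%.

21.7%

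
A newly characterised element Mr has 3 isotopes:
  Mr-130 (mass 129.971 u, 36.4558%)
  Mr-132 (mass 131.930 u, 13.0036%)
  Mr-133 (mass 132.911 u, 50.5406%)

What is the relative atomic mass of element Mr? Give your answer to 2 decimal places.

Ar = Σ fᵢ·mᵢ = 0.364558 × 129.971 + 0.130036 × 131.930 + 0.505406 × 132.911
= 47.3820 + 17.1556 + 67.1740 = 131.7116 u

131.71 u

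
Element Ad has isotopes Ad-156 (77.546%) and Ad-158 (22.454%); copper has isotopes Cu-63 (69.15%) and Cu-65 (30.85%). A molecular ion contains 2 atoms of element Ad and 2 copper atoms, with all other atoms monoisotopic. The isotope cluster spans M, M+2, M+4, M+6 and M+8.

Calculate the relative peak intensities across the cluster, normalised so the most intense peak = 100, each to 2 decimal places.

Element Ad pattern (n=2): 0.60133821 : 0.34824358 : 0.05041821
Copper pattern (n=2): 0.47817225 : 0.4266555 : 0.09517225
Convolve the two distributions (both contribute in 2-u steps):
  M: 0.60133821×0.47817225 = 0.287543
  M+2: 0.60133821×0.4266555 + 0.34824358×0.47817225 = 0.423085
  M+4: 0.60133821×0.09517225 + 0.34824358×0.4266555 + 0.05041821×0.47817225 = 0.229919
  M+6: 0.34824358×0.09517225 + 0.05041821×0.4266555 = 0.054654
  M+8: 0.05041821×0.09517225 = 0.004798
Scale to base peak (0.423085) = 100: 67.96 : 100.00 : 54.34 : 12.92 : 1.13

67.96 : 100.00 : 54.34 : 12.92 : 1.13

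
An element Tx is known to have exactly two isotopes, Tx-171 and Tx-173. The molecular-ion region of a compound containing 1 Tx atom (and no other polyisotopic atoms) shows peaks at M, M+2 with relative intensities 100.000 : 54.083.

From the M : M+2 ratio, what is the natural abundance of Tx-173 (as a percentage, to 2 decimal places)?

35.10%

Let p = fractional abundance of Tx-171. I(M+2)/I(M) = [C(1,1)·p^0·(1−p)] / p^1 = 1·(1−p)/p = 54.083/100.000 = 0.5408
(1−p)/p = 0.5408/1 = 0.5408  ⇒  p = 1/(1 + 0.5408) = 0.6490
Tx-171: 64.90%, Tx-173: 35.10%.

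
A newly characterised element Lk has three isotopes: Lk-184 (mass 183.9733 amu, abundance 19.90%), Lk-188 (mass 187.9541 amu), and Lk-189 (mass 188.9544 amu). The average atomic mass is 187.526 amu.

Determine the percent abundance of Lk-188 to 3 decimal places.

43.703%

Let x and y be the fractions of Lk-188 and Lk-189. Then x + y = 1 − 0.1990 = 0.8010 and 187.9541x + 188.9544y = 187.526 − 0.1990×183.9733 = 150.9153133.
Substituting: 187.9541x + 188.9544(0.8010 − x) = 150.9153133
(187.9541 − 188.9544)x = -0.4371611  ⇒  x = 0.43703, y = 0.36397
Lk-188: 43.703%, Lk-189: 36.397%.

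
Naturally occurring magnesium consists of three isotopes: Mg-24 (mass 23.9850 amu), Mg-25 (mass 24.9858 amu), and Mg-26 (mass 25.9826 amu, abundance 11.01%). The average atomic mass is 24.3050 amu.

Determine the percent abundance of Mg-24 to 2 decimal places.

78.99%

Let x and y be the fractions of Mg-24 and Mg-25. Then x + y = 1 − 0.1101 = 0.8899 and 23.9850x + 24.9858y = 24.3050 − 0.1101×25.9826 = 21.44431574.
Substituting: 23.9850x + 24.9858(0.8899 − x) = 21.44431574
(23.9850 − 24.9858)x = -0.79054768  ⇒  x = 0.78992, y = 0.09998
Mg-24: 78.99%, Mg-25: 10.00%.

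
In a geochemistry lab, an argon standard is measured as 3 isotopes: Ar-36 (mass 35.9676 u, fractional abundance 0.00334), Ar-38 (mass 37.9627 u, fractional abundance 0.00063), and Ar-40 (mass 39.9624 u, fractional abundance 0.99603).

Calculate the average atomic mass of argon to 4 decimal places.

Ar = Σ fᵢ·mᵢ = 0.00334 × 35.9676 + 0.00063 × 37.9627 + 0.99603 × 39.9624
= 0.12013 + 0.02392 + 39.80375 = 39.94780 u

39.9478 u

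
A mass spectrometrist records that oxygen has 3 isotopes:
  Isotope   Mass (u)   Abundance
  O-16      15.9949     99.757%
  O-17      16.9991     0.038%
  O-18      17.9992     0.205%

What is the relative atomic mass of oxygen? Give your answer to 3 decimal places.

The abundance-weighted mean is 0.99757 × 15.9949 + 0.00038 × 16.9991 + 0.00205 × 17.9992
= 15.95603 + 0.00646 + 0.03690 = 15.99939 u

15.999 u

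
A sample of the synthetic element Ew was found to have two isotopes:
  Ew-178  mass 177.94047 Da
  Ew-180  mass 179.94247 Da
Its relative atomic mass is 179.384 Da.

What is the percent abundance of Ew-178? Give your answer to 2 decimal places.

27.90%

Let x be the fractional abundance of Ew-178; then Ew-180 has abundance 1 − x.
177.94047·x + 179.94247·(1 − x) = 179.384
(177.94047 − 179.94247)·x = 179.384 − 179.94247
x = -0.55847 / -2.00200 = 0.27896 → 27.90% Ew-178, 72.10% Ew-180.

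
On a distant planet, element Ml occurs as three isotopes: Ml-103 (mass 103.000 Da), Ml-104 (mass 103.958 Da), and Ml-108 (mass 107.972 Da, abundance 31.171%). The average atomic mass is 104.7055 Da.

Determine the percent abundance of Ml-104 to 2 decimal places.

Let x and y be the fractions of Ml-103 and Ml-104. Then x + y = 1 − 0.31171 = 0.68829 and 103.000x + 103.958y = 104.7055 − 0.31171×107.972 = 71.04954788.
Substituting: 103.000x + 103.958(0.68829 − x) = 71.04954788
(103.000 − 103.958)x = -0.50370394  ⇒  x = 0.52579, y = 0.16250
Ml-103: 52.58%, Ml-104: 16.25%.

16.25%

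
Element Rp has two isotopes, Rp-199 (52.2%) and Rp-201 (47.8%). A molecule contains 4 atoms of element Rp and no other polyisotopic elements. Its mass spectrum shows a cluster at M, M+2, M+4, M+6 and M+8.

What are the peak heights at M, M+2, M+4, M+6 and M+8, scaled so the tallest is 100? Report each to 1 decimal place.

19.9 : 72.8 : 100.0 : 61.0 : 14.0

Expanding (0.522 + 0.478)^4:
P(M) = 0.522^4 = 0.074248
P(M+2) = 4 × 0.522^3 × 0.478^1 = 0.271956
P(M+4) = 6 × 0.522^2 × 0.478^2 = 0.373549
P(M+6) = 4 × 0.522^1 × 0.478^3 = 0.228042
P(M+8) = 0.478^4 = 0.052205
The M+4 peak is largest (0.373549); scaling to 100 gives 19.9 : 72.8 : 100.0 : 61.0 : 14.0.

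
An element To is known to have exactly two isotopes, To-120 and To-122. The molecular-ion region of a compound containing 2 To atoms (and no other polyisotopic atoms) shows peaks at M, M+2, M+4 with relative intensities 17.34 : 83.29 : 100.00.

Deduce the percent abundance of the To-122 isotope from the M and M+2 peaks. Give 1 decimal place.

Let p = fractional abundance of To-120. I(M+2)/I(M) = [C(2,1)·p^1·(1−p)] / p^2 = 2·(1−p)/p = 83.29/17.34 = 4.8033
(1−p)/p = 4.8033/2 = 2.4017  ⇒  p = 1/(1 + 2.4017) = 0.2940
To-120: 29.4%, To-122: 70.6%.

70.6%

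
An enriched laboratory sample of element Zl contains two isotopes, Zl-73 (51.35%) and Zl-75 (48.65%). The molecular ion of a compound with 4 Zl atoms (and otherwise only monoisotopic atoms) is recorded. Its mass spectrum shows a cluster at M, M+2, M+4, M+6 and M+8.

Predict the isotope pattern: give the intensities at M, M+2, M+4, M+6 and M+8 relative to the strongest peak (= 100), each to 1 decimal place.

The 4 Zl atoms are independent, so intensities follow the terms of (0.5135 + 0.4865)^4.
P(M) = 0.5135^4 = 0.069528
P(M+2) = 4 × 0.5135^3 × 0.4865^1 = 0.263490
P(M+4) = 6 × 0.5135^2 × 0.4865^2 = 0.374453
P(M+6) = 4 × 0.5135^1 × 0.4865^3 = 0.236510
P(M+8) = 0.4865^4 = 0.056018
The M+4 peak is largest (0.374453); scaling to 100 gives 18.6 : 70.4 : 100.0 : 63.2 : 15.0.

18.6 : 70.4 : 100.0 : 63.2 : 15.0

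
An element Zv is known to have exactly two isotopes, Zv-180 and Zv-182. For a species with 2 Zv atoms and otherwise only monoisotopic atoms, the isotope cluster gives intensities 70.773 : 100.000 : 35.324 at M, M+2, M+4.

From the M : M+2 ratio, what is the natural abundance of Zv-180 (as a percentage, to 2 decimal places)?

If p is the fraction of Zv that is Zv-180, then I(M+2)/I(M) = [C(2,1)·p^1·(1−p)] / p^2 = 2·(1−p)/p = 100.000/70.773 = 1.4130
(1−p)/p = 1.4130/2 = 0.7065  ⇒  p = 1/(1 + 0.7065) = 0.5860
Zv-180: 58.60%, Zv-182: 41.40%.

58.60%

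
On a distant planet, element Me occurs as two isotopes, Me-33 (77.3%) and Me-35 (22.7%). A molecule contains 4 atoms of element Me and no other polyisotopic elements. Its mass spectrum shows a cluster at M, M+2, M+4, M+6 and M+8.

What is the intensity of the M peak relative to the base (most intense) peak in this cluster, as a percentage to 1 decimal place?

Binomial terms of (0.773 + 0.227)^4: M 0.3570, M+2 0.4194, M+4 0.1847, M+6 0.0362, M+8 0.0027 → M+2 is the base peak.
P(M+2) = C(4,1) × 0.773^3 × 0.227^1 = 4 × 0.46188992 × 0.2270 = 0.419396 (base)
P(M) = C(4,0) × 0.773^4 × 0.227^0 = 1 × 0.35704091 × 1.0000 = 0.357041
Relative intensity = 0.357041 / 0.419396 × 100 = 85.1

85.1%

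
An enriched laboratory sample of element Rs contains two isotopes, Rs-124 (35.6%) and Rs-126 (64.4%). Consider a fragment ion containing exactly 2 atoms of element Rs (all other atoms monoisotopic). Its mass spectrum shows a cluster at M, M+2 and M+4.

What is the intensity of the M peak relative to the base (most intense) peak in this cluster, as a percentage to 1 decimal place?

Term probabilities: M 0.1267, M+2 0.4585, M+4 0.4147. Base peak = M+2.
P(M+2) = C(2,1) × 0.356^1 × 0.644^1 = 2 × 0.3560 × 0.6440 = 0.458528 (base)
P(M) = C(2,0) × 0.356^2 × 0.644^0 = 1 × 0.126736 × 1.0000 = 0.126736
Relative intensity = 0.126736 / 0.458528 × 100 = 27.6

27.6%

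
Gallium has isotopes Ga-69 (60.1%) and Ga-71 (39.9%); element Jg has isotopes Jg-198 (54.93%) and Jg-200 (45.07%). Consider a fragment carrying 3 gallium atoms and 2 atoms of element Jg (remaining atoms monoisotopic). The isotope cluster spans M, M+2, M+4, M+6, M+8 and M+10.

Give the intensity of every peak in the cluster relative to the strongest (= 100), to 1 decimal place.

19.0 : 69.0 : 100.0 : 72.3 : 26.0 : 3.7

Gallium pattern (n=3): 0.2170818 : 0.4323576 : 0.2870394 : 0.0635212
Element Jg pattern (n=2): 0.30173049 : 0.49513902 : 0.20313049
Convolve the two distributions (both contribute in 2-u steps):
  M: 0.2170818×0.30173049 = 0.065500
  M+2: 0.2170818×0.49513902 + 0.4323576×0.30173049 = 0.237941
  M+4: 0.2170818×0.20313049 + 0.4323576×0.49513902 + 0.2870394×0.30173049 = 0.344782
  M+6: 0.4323576×0.20313049 + 0.2870394×0.49513902 + 0.0635212×0.30173049 = 0.249116
  M+8: 0.2870394×0.20313049 + 0.0635212×0.49513902 = 0.089758
  M+10: 0.0635212×0.20313049 = 0.012903
Scale to base peak (0.344782) = 100: 19.0 : 69.0 : 100.0 : 72.3 : 26.0 : 3.7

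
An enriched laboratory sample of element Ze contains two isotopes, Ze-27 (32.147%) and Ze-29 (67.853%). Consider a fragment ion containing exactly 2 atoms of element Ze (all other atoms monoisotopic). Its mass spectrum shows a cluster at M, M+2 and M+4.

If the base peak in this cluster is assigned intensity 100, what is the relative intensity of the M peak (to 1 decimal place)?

(0.32147 + 0.67853)^2 gives M 0.1033, M+2 0.4363, M+4 0.4604; the largest is M+4.
P(M+4) = C(2,2) × 0.32147^0 × 0.67853^2 = 1 × 1.0000 × 0.46040296 = 0.460403 (base)
P(M) = C(2,0) × 0.32147^2 × 0.67853^0 = 1 × 0.10334296 × 1.0000 = 0.103343
Relative intensity = 0.103343 / 0.460403 × 100 = 22.4

22.4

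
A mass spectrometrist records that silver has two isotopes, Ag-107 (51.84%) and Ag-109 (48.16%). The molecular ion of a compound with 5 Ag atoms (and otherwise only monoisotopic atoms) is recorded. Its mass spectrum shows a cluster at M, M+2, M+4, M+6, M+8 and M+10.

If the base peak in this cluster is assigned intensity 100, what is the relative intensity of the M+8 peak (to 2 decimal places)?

Binomial terms of (0.5184 + 0.4816)^5: M 0.0374, M+2 0.1739, M+4 0.3231, M+6 0.3002, M+8 0.1394, M+10 0.0259 → M+4 is the base peak.
P(M+4) = C(5,2) × 0.5184^3 × 0.4816^2 = 10 × 0.13931407 × 0.23193856 = 0.323123 (base)
P(M+8) = C(5,4) × 0.5184^1 × 0.4816^4 = 5 × 0.5184 × 0.0537955 = 0.139438
Relative intensity = 0.139438 / 0.323123 × 100 = 43.15

43.15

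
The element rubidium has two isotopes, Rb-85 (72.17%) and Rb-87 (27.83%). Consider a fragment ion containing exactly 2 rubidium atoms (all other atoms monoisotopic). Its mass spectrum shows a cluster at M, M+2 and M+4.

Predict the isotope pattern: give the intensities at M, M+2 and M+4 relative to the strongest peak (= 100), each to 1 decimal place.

100.0 : 77.1 : 14.9

Each Rb atom is independently Rb-85 (p = 0.7217) or Rb-87 (q = 0.2783); the cluster is the binomial expansion (p + q)^2.
P(M) = 0.7217^2 = 0.520851
P(M+2) = 2 × 0.7217^1 × 0.2783^1 = 0.401698
P(M+4) = 0.2783^2 = 0.077451
The M peak is largest (0.520851); scaling to 100 gives 100.0 : 77.1 : 14.9.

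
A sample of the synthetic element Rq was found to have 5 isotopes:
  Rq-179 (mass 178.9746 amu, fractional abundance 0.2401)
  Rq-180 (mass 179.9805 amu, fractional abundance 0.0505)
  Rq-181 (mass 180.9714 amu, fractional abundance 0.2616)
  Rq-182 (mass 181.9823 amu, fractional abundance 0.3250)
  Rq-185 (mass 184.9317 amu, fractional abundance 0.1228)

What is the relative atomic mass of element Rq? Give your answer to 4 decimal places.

The abundance-weighted mean is 0.2401 × 178.9746 + 0.0505 × 179.9805 + 0.2616 × 180.9714 + 0.3250 × 181.9823 + 0.1228 × 184.9317
= 42.97180 + 9.08902 + 47.34212 + 59.14425 + 22.70961 = 181.25680 amu

181.2568 amu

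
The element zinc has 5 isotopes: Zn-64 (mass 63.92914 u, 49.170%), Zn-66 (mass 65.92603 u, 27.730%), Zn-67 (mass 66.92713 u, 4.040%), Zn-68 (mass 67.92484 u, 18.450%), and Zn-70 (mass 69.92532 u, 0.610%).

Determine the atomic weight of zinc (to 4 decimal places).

65.3778 u

Ar = Σ fᵢ·mᵢ = 0.49170 × 63.92914 + 0.27730 × 65.92603 + 0.04040 × 66.92713 + 0.18450 × 67.92484 + 0.00610 × 69.92532
= 31.433958 + 18.281288 + 2.703856 + 12.532133 + 0.426544 = 65.377779 u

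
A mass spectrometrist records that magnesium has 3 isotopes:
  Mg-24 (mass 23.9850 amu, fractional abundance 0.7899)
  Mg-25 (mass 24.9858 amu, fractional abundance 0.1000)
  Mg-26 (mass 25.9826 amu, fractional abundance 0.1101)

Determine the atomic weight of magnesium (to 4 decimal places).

24.3050 amu

The abundance-weighted mean is 0.7899 × 23.9850 + 0.1000 × 24.9858 + 0.1101 × 25.9826
= 18.94575 + 2.49858 + 2.86068 = 24.30501 amu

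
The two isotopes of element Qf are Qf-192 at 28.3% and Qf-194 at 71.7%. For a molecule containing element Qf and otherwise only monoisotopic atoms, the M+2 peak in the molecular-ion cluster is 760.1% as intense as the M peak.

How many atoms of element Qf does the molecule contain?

3

The M+2/M ratio from n Qf atoms is n · q/p = n · 0.717/0.283.
n = 7.601 × 0.283/0.717 = 3.00 ≈ 3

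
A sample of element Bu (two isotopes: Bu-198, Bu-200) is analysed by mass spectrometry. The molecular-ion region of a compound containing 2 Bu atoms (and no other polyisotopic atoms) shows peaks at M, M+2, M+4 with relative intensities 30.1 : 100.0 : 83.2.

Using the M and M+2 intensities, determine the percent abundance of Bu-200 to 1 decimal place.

If p is the fraction of Bu that is Bu-198, then I(M+2)/I(M) = [C(2,1)·p^1·(1−p)] / p^2 = 2·(1−p)/p = 100.0/30.1 = 3.3223
(1−p)/p = 3.3223/2 = 1.6611  ⇒  p = 1/(1 + 1.6611) = 0.3758
Bu-198: 37.6%, Bu-200: 62.4%.

62.4%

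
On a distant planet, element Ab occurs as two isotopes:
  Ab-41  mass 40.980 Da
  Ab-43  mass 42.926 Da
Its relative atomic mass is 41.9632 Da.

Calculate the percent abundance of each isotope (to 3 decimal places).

Let x be the fractional abundance of Ab-41; then Ab-43 has abundance 1 − x.
40.980·x + 42.926·(1 − x) = 41.9632
(40.980 − 42.926)·x = 41.9632 − 42.926
x = -0.9628 / -1.946 = 0.49476 → 49.476% Ab-41, 50.524% Ab-43.

Ab-41: 49.476%, Ab-43: 50.524%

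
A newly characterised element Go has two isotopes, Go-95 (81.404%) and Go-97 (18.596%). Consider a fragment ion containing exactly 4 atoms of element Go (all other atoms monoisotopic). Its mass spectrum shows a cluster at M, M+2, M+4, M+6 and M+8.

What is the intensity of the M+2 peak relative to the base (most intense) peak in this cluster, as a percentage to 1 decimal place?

91.4%

Term probabilities: M 0.4391, M+2 0.4013, M+4 0.1375, M+6 0.0209, M+8 0.0012. Base peak = M.
P(M) = C(4,0) × 0.81404^4 × 0.18596^0 = 1 × 0.43911976 × 1.0000 = 0.439120 (base)
P(M+2) = C(4,1) × 0.81404^3 × 0.18596^1 = 4 × 0.53943266 × 0.18596 = 0.401252
Relative intensity = 0.401252 / 0.439120 × 100 = 91.4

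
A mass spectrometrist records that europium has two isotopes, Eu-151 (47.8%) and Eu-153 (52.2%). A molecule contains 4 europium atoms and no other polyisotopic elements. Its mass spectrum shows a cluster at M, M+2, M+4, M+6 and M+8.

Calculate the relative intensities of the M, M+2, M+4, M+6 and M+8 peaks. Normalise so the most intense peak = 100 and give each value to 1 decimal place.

14.0 : 61.0 : 100.0 : 72.8 : 19.9

Each Eu atom is independently Eu-151 (p = 0.478) or Eu-153 (q = 0.522); the cluster is the binomial expansion (p + q)^4.
P(M) = 0.478^4 = 0.052205
P(M+2) = 4 × 0.478^3 × 0.522^1 = 0.228042
P(M+4) = 6 × 0.478^2 × 0.522^2 = 0.373549
P(M+6) = 4 × 0.478^1 × 0.522^3 = 0.271956
P(M+8) = 0.522^4 = 0.074248
The M+4 peak is largest (0.373549); scaling to 100 gives 14.0 : 61.0 : 100.0 : 72.8 : 19.9.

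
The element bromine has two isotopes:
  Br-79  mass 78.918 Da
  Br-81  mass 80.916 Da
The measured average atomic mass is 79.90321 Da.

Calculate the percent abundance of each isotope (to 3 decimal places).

Br-79: 50.690%, Br-81: 49.310%

With x = fraction of Br-79 (so Br-81 is 1 − x):
78.918·x + 80.916·(1 − x) = 79.90321
(78.918 − 80.916)·x = 79.90321 − 80.916
x = -1.01279 / -1.998 = 0.50690 → 50.690% Br-79, 49.310% Br-81.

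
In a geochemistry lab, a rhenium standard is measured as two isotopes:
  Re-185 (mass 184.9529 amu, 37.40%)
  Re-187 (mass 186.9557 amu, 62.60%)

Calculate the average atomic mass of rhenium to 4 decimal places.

186.2067 amu

Average mass = Σ (abundance × isotope mass) = 0.3740 × 184.9529 + 0.6260 × 186.9557
= 69.17238 + 117.03427 = 186.20665 amu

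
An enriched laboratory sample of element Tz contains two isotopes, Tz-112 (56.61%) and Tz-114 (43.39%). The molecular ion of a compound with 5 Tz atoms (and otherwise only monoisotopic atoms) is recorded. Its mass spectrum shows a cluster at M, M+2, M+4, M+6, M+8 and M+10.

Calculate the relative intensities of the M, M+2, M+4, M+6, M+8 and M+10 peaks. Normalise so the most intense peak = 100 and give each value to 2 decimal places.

17.02 : 65.23 : 100.00 : 76.65 : 29.37 : 4.50

Each Tz atom is independently Tz-112 (p = 0.5661) or Tz-114 (q = 0.4339); the cluster is the binomial expansion (p + q)^5.
P(M) = 0.5661^5 = 0.058139
P(M+2) = 5 × 0.5661^4 × 0.4339^1 = 0.222809
P(M+4) = 10 × 0.5661^3 × 0.4339^2 = 0.341554
P(M+6) = 10 × 0.5661^2 × 0.4339^3 = 0.261791
P(M+8) = 5 × 0.5661^1 × 0.4339^4 = 0.100328
P(M+10) = 0.4339^5 = 0.015380
The M+4 peak is largest (0.341554); scaling to 100 gives 17.02 : 65.23 : 100.00 : 76.65 : 29.37 : 4.50.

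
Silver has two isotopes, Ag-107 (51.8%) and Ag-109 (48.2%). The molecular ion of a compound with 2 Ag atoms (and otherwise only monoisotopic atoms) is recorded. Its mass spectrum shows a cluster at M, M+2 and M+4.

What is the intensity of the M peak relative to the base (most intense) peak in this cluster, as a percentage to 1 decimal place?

(0.518 + 0.482)^2 gives M 0.2683, M+2 0.4994, M+4 0.2323; the largest is M+2.
P(M+2) = C(2,1) × 0.518^1 × 0.482^1 = 2 × 0.5180 × 0.4820 = 0.499352 (base)
P(M) = C(2,0) × 0.518^2 × 0.482^0 = 1 × 0.268324 × 1.0000 = 0.268324
Relative intensity = 0.268324 / 0.499352 × 100 = 53.7

53.7%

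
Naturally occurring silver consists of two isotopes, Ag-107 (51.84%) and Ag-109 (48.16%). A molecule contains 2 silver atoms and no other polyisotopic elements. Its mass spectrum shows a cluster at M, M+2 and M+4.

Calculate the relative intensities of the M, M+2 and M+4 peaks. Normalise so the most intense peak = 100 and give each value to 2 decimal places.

53.82 : 100.00 : 46.45

Expanding (0.5184 + 0.4816)^2:
P(M) = 0.5184^2 = 0.268739
P(M+2) = 2 × 0.5184^1 × 0.4816^1 = 0.499323
P(M+4) = 0.4816^2 = 0.231939
The M+2 peak is largest (0.499323); scaling to 100 gives 53.82 : 100.00 : 46.45.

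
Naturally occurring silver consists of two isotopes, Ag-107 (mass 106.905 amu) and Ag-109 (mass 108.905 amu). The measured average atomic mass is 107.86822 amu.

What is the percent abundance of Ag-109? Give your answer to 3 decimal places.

Writing the weighted mean with unknown fraction x of Ag-107:
106.905·x + 108.905·(1 − x) = 107.86822
(106.905 − 108.905)·x = 107.86822 − 108.905
x = -1.03678 / -2.000 = 0.51839 → 51.839% Ag-107, 48.161% Ag-109.

48.161%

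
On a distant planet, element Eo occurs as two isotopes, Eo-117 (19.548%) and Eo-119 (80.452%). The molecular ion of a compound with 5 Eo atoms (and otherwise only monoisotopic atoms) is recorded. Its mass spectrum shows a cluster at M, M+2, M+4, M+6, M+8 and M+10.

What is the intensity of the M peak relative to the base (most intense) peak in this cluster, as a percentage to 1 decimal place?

0.1%

(0.19548 + 0.80452)^5 gives M 0.0003, M+2 0.0059, M+4 0.0483, M+6 0.1990, M+8 0.4095, M+10 0.3370; the largest is M+8.
P(M+8) = C(5,4) × 0.19548^1 × 0.80452^4 = 5 × 0.19548 × 0.41893571 = 0.409468 (base)
P(M) = C(5,0) × 0.19548^5 × 0.80452^0 = 1 × 0.00028544 × 1.0000 = 0.000285
Relative intensity = 0.000285 / 0.409468 × 100 = 0.1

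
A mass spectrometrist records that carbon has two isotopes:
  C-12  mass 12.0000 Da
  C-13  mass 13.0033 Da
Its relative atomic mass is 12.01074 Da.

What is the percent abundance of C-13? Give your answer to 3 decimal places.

Writing the weighted mean with unknown fraction x of C-12:
12.0000·x + 13.0033·(1 − x) = 12.01074
(12.0000 − 13.0033)·x = 12.01074 − 13.0033
x = -0.99256 / -1.0033 = 0.98930 → 98.930% C-12, 1.070% C-13.

1.070%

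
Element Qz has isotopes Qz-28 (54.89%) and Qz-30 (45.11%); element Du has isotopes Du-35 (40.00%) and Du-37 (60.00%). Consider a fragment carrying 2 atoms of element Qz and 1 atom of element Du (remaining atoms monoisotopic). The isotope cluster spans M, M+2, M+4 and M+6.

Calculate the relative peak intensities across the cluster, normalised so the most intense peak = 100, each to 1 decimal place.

Element Qz pattern (n=2): 0.30129121 : 0.49521758 : 0.20349121
Element Du pattern (n=1): 0.4000 : 0.6000
Convolve the two distributions (both contribute in 2-u steps):
  M: 0.30129121×0.4000 = 0.120516
  M+2: 0.30129121×0.6000 + 0.49521758×0.4000 = 0.378862
  M+4: 0.49521758×0.6000 + 0.20349121×0.4000 = 0.378527
  M+6: 0.20349121×0.6000 = 0.122095
Scale to base peak (0.378862) = 100: 31.8 : 100.0 : 99.9 : 32.2

31.8 : 100.0 : 99.9 : 32.2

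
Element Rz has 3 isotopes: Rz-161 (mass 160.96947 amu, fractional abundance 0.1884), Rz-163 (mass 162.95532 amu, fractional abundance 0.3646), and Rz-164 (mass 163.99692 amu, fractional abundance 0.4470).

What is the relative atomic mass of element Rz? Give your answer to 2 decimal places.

163.05 amu

Weight each isotope mass by its fractional abundance: 0.1884 × 160.96947 + 0.3646 × 162.95532 + 0.4470 × 163.99692
= 30.326648 + 59.413510 + 73.306623 = 163.046781 amu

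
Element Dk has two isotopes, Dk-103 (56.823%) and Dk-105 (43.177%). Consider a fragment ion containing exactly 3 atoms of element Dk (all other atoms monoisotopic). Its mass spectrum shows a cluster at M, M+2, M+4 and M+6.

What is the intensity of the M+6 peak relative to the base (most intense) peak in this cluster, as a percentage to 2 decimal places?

Binomial terms of (0.56823 + 0.43177)^3: M 0.1835, M+2 0.4182, M+4 0.3178, M+6 0.0805 → M+2 is the base peak.
P(M+2) = C(3,1) × 0.56823^2 × 0.43177^1 = 3 × 0.32288533 × 0.43177 = 0.418237 (base)
P(M+6) = C(3,3) × 0.56823^0 × 0.43177^3 = 1 × 1.0000 × 0.08049287 = 0.080493
Relative intensity = 0.080493 / 0.418237 × 100 = 19.25

19.25%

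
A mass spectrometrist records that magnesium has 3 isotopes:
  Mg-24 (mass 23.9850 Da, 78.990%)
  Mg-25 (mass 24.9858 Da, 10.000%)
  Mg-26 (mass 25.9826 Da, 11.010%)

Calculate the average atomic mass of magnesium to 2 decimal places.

24.31 Da

Weight each isotope mass by its fractional abundance: 0.78990 × 23.9850 + 0.10000 × 24.9858 + 0.11010 × 25.9826
= 18.94575 + 2.49858 + 2.86068 = 24.30501 Da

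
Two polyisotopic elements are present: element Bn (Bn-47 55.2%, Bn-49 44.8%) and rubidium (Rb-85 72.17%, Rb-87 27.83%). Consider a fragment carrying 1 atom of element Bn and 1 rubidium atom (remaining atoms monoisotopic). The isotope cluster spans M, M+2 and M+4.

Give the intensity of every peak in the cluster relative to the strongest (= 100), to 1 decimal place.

83.5 : 100.0 : 26.1

Element Bn pattern (n=1): 0.5520 : 0.4480
Rubidium pattern (n=1): 0.7217 : 0.2783
Convolve the two distributions (both contribute in 2-u steps):
  M: 0.5520×0.7217 = 0.398378
  M+2: 0.5520×0.2783 + 0.4480×0.7217 = 0.476943
  M+4: 0.4480×0.2783 = 0.124678
Scale to base peak (0.476943) = 100: 83.5 : 100.0 : 26.1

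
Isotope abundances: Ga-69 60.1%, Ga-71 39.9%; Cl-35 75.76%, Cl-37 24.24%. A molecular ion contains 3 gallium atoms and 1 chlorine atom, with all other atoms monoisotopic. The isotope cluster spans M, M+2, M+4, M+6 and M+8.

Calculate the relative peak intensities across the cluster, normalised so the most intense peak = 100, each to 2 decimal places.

Gallium pattern (n=3): 0.2170818 : 0.4323576 : 0.2870394 : 0.0635212
Chlorine pattern (n=1): 0.7576 : 0.2424
Convolve the two distributions (both contribute in 2-u steps):
  M: 0.2170818×0.7576 = 0.164461
  M+2: 0.2170818×0.2424 + 0.4323576×0.7576 = 0.380175
  M+4: 0.4323576×0.2424 + 0.2870394×0.7576 = 0.322265
  M+6: 0.2870394×0.2424 + 0.0635212×0.7576 = 0.117702
  M+8: 0.0635212×0.2424 = 0.015398
Scale to base peak (0.380175) = 100: 43.26 : 100.00 : 84.77 : 30.96 : 4.05

43.26 : 100.00 : 84.77 : 30.96 : 4.05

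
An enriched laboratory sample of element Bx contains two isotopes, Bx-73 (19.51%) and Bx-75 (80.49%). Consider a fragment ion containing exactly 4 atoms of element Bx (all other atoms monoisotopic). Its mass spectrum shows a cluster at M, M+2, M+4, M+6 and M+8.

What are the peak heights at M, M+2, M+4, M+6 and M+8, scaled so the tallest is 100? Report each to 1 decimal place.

0.3 : 5.7 : 35.3 : 97.0 : 100.0

Expanding (0.1951 + 0.8049)^4:
P(M) = 0.1951^4 = 0.001449
P(M+2) = 4 × 0.1951^3 × 0.8049^1 = 0.023910
P(M+4) = 6 × 0.1951^2 × 0.8049^2 = 0.147962
P(M+6) = 4 × 0.1951^1 × 0.8049^3 = 0.406952
P(M+8) = 0.8049^4 = 0.419728
The M+8 peak is largest (0.419728); scaling to 100 gives 0.3 : 5.7 : 35.3 : 97.0 : 100.0.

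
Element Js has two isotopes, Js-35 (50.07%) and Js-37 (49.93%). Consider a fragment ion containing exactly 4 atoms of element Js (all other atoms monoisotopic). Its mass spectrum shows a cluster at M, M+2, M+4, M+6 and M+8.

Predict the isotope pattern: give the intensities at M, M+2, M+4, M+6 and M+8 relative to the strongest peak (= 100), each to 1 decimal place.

Each Js atom is independently Js-35 (p = 0.5007) or Js-37 (q = 0.4993); the cluster is the binomial expansion (p + q)^4.
P(M) = 0.5007^4 = 0.062851
P(M+2) = 4 × 0.5007^3 × 0.4993^1 = 0.250700
P(M+4) = 6 × 0.5007^2 × 0.4993^2 = 0.374999
P(M+6) = 4 × 0.5007^1 × 0.4993^3 = 0.249300
P(M+8) = 0.4993^4 = 0.062151
The M+4 peak is largest (0.374999); scaling to 100 gives 16.8 : 66.9 : 100.0 : 66.5 : 16.6.

16.8 : 66.9 : 100.0 : 66.5 : 16.6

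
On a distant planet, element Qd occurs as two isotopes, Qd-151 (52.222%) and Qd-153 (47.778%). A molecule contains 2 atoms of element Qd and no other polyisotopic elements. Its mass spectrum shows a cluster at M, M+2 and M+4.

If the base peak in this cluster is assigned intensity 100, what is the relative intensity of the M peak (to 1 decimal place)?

54.7

Term probabilities: M 0.2727, M+2 0.4990, M+4 0.2283. Base peak = M+2.
P(M+2) = C(2,1) × 0.52222^1 × 0.47778^1 = 2 × 0.52222 × 0.47778 = 0.499013 (base)
P(M) = C(2,0) × 0.52222^2 × 0.47778^0 = 1 × 0.27271373 × 1.0000 = 0.272714
Relative intensity = 0.272714 / 0.499013 × 100 = 54.7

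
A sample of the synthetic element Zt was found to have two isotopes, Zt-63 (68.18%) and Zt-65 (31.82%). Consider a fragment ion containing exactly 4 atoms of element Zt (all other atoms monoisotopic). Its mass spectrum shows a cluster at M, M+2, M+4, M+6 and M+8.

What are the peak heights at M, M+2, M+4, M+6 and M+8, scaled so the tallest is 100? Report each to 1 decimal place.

Expanding (0.6818 + 0.3182)^4:
P(M) = 0.6818^4 = 0.216087
P(M+2) = 4 × 0.6818^3 × 0.3182^1 = 0.403396
P(M+4) = 6 × 0.6818^2 × 0.3182^2 = 0.282401
P(M+6) = 4 × 0.6818^1 × 0.3182^3 = 0.087865
P(M+8) = 0.3182^4 = 0.010252
The M+2 peak is largest (0.403396); scaling to 100 gives 53.6 : 100.0 : 70.0 : 21.8 : 2.5.

53.6 : 100.0 : 70.0 : 21.8 : 2.5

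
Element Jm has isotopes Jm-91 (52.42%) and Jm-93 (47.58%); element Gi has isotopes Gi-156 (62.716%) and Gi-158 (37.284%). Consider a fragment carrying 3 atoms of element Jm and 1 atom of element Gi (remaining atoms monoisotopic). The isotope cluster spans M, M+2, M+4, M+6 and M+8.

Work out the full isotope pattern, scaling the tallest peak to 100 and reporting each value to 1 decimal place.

24.4 : 81.1 : 100.0 : 54.2 : 10.9

Element Jm pattern (n=3): 0.14404263 : 0.39222902 : 0.35601406 : 0.10771429
Element Gi pattern (n=1): 0.62716 : 0.37284
Convolve the two distributions (both contribute in 2-u steps):
  M: 0.14404263×0.62716 = 0.090338
  M+2: 0.14404263×0.37284 + 0.39222902×0.62716 = 0.299695
  M+4: 0.39222902×0.37284 + 0.35601406×0.62716 = 0.369516
  M+6: 0.35601406×0.37284 + 0.10771429×0.62716 = 0.200290
  M+8: 0.10771429×0.37284 = 0.040160
Scale to base peak (0.369516) = 100: 24.4 : 81.1 : 100.0 : 54.2 : 10.9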